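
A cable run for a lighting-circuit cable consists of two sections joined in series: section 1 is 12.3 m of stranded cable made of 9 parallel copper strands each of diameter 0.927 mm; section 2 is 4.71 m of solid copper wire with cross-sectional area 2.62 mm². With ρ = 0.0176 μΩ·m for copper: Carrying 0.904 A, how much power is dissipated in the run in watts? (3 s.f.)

ρ = 0.0176 μΩ·m = 1.76×10^-8 Ω·m
Section 1: A_strand = π(4.6350e-04)² = 6.749e-07 m²; R₁ = ρL/(N·A_s) = (1.76×10^-8)(12.3)/(9×6.749e-07) = 0.03564 Ω
Section 2: A = 2.62 mm² = 2.620e-06 m²
R₂ = (1.76×10^-8)(4.71)/(2.620e-06) = 0.03164 Ω
R = R₁ + R₂ = 0.06728 Ω
P = I²R = (0.904)² × 0.06728 = 0.0550 W

0.0550 W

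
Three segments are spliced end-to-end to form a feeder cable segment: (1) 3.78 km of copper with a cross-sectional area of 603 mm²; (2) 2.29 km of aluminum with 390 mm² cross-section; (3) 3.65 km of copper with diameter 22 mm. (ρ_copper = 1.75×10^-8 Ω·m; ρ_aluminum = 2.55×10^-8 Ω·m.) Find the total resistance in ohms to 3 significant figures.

0.427 Ω

Seg 1: A = 603 mm² = 6.030e-04 m²
R_1 = (1.75×10^-8)(3780)/(6.030e-04) = 0.1097 Ω
Seg 2: A = 390 mm² = 3.900e-04 m²
R_2 = (2.55×10^-8)(2290)/(3.900e-04) = 0.1497 Ω
Seg 3: A = π(d/2)² = π(1.1000e-02 m)² = 3.801e-04 m²
R_3 = (1.75×10^-8)(3650)/(3.801e-04) = 0.168 Ω
R_total = R_1 + R_2 + R_3 = 0.427 Ω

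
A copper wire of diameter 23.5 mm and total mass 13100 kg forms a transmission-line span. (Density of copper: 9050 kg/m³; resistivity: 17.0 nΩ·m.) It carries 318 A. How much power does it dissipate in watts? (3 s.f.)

ρ = 17.0 nΩ·m = 1.70×10^-8 Ω·m
A = π(d/2)² = π(1.1750e-02 m)² = 4.3374e-04 m²
L = m/(density·A) = 13100/(9050×4.3374e-04) = 3337 m
R = ρL/A = (1.70×10^-8)(3337)/(4.3374e-04) = 0.1308 Ω
P = I²R = (318)² × 0.1308 = 13200 W

13200 W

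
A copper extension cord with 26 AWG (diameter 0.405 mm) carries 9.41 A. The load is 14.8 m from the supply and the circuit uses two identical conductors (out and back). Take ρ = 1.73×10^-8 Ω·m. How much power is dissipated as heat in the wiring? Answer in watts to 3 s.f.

352 W

A = π(0.405/2 mm)² = π(2.0250e-04 m)² = 1.288e-07 m²
Total conductor length (both ways) L = 2 × 14.8 = 29.6 m
R = ρL/A = (1.73×10^-8)(29.6)/(1.288e-07) = 3.975 Ω
P = I²R = (9.41)² × 3.975 = 352 W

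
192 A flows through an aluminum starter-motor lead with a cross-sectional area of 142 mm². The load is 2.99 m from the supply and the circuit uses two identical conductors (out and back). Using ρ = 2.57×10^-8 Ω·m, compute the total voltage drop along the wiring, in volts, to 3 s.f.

A = 142 mm² = 1.420e-04 m²
Total conductor length (both ways) L = 2 × 2.99 = 5.98 m
R = ρL/A = (2.57×10^-8)(5.98)/(1.420e-04) = 0.001082 Ω
V = IR = 192 × 0.001082 = 0.208 V

0.208 V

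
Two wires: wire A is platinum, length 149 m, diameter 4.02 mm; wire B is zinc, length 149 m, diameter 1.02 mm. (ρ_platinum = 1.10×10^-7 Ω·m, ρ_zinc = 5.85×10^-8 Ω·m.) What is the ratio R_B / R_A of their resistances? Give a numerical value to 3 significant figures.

8.26

R ∝ ρL/d², so R_B/R_A = (ρ_B/ρ_A) × (d_A/d_B)²
= (5.85×10^-8/1.10×10^-7) × (4.02/1.02)² = 8.26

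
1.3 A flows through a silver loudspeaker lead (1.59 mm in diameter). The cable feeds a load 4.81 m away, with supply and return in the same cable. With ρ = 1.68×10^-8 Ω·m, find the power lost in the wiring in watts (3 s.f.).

A = π(d/2)² = π(7.9500e-04 m)² = 1.986e-06 m²
Total conductor length (both ways) L = 2 × 4.81 = 9.62 m
R = ρL/A = (1.68×10^-8)(9.62)/(1.986e-06) = 0.0814 Ω
P = I²R = (1.3)² × 0.0814 = 0.138 W

0.138 W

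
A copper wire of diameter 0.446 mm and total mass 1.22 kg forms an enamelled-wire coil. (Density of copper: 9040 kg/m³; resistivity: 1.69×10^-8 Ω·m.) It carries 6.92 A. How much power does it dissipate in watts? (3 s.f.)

4470 W

A = π(d/2)² = π(2.2300e-04 m)² = 1.5623e-07 m²
L = m/(density·A) = 1.22/(9040×1.5623e-07) = 863.8 m
R = ρL/A = (1.69×10^-8)(863.8)/(1.5623e-07) = 93.45 Ω
P = I²R = (6.92)² × 93.45 = 4470 W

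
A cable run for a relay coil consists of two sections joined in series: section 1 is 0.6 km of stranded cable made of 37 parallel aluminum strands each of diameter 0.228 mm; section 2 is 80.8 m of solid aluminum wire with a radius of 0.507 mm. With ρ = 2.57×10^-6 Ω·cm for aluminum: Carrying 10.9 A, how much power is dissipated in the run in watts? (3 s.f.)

1520 W

ρ = 2.57×10^-6 Ω·cm = 2.57×10^-8 Ω·m
Section 1: A_strand = π(1.1400e-04)² = 4.083e-08 m²; R₁ = ρL/(N·A_s) = (2.57×10^-8)(600)/(37×4.083e-08) = 10.21 Ω
Section 2: A = πr² = π(5.0700e-04 m)² = 8.075e-07 m²
R₂ = (2.57×10^-8)(80.8)/(8.075e-07) = 2.571 Ω
R = R₁ + R₂ = 12.78 Ω
P = I²R = (10.9)² × 12.78 = 1520 W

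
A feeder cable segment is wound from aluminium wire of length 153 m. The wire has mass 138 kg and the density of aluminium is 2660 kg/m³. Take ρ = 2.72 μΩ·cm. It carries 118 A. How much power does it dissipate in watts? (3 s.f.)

171 W

ρ = 2.72 μΩ·cm = 2.72×10^-8 Ω·m
A = m/(density·L) = 138/(2660×153) = 3.3908e-04 m²
R = ρL/A = (2.72×10^-8)(153)/(3.3908e-04) = 0.01227 Ω
P = I²R = (118)² × 0.01227 = 171 W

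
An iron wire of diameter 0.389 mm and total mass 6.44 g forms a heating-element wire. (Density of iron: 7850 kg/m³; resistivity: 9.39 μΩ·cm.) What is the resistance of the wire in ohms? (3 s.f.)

ρ = 9.39 μΩ·cm = 9.39×10^-8 Ω·m
A = π(d/2)² = π(1.9450e-04 m)² = 1.1885e-07 m²
L = m/(density·A) = 0.00644/(7850×1.1885e-07) = 6.903 m
R = ρL/A = (9.39×10^-8)(6.903)/(1.1885e-07) = 5.45 Ω

5.45 Ω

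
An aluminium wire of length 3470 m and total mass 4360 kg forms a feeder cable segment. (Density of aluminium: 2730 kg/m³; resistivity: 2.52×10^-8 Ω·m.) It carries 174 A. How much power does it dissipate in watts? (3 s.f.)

A = m/(density·L) = 4360/(2730×3470) = 4.6025e-04 m²
R = ρL/A = (2.52×10^-8)(3470)/(4.6025e-04) = 0.19 Ω
P = I²R = (174)² × 0.19 = 5750 W

5750 W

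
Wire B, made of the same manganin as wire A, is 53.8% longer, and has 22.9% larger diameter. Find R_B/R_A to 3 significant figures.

1.02

R ∝ L/d², so R_B/R_A = (1 + 53.8/100) × (1 + 22.9/100)⁻²
= 1.538 × 0.6621 = 1.02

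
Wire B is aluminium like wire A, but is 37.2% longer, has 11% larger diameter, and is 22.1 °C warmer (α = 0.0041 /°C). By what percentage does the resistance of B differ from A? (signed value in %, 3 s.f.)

21.4%

R ∝ ρL/d² with ρ ∝ (1+αΔT), so R_B/R_A = (1 + 37.2/100) × (1 + 11/100)⁻² × (1 + 0.0041×22.1)
= 1.372 × 0.8116 × 1.091 = 1.214
(R_B − R_A)/R_A = 1.214 − 1 = 21.4%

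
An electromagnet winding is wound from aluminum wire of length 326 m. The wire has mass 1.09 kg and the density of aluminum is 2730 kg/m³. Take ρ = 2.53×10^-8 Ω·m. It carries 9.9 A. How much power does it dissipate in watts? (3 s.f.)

660 W

A = m/(density·L) = 1.09/(2730×326) = 1.2247e-06 m²
R = ρL/A = (2.53×10^-8)(326)/(1.2247e-06) = 6.734 Ω
P = I²R = (9.9)² × 6.734 = 660 W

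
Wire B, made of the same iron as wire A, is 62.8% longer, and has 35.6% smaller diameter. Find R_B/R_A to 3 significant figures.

3.93

R ∝ L/d², so R_B/R_A = (1 + 62.8/100) × (1 − 35.6/100)⁻²
= 1.628 × 2.411 = 3.93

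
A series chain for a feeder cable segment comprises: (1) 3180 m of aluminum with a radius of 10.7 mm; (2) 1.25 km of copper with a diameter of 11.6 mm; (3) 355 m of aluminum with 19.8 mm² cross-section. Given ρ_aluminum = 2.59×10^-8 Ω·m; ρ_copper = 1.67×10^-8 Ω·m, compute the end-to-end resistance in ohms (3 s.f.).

Seg 1: A = πr² = π(1.0700e-02 m)² = 3.597e-04 m²
R_1 = (2.59×10^-8)(3180)/(3.597e-04) = 0.229 Ω
Seg 2: A = π(d/2)² = π(5.8000e-03 m)² = 1.057e-04 m²
R_2 = (1.67×10^-8)(1250)/(1.057e-04) = 0.1975 Ω
Seg 3: A = 19.8 mm² = 1.980e-05 m²
R_3 = (2.59×10^-8)(355)/(1.980e-05) = 0.4644 Ω
R_total = R_1 + R_2 + R_3 = 0.891 Ω

0.891 Ω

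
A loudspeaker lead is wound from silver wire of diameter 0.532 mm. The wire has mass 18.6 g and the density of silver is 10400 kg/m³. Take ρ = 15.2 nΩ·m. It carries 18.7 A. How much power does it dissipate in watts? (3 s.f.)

192 W

ρ = 15.2 nΩ·m = 1.52×10^-8 Ω·m
A = π(d/2)² = π(2.6600e-04 m)² = 2.2229e-07 m²
L = m/(density·A) = 0.0186/(10400×2.2229e-07) = 8.046 m
R = ρL/A = (1.52×10^-8)(8.046)/(2.2229e-07) = 0.5502 Ω
P = I²R = (18.7)² × 0.5502 = 192 W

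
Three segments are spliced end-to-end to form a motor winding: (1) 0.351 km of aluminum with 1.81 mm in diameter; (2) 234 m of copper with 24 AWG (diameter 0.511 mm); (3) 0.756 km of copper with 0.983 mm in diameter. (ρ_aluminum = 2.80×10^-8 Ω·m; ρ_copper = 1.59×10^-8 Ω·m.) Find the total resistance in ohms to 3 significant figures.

Seg 1: A = π(d/2)² = π(9.0500e-04 m)² = 2.573e-06 m²
R_1 = (2.80×10^-8)(351)/(2.573e-06) = 3.82 Ω
Seg 2: A = π(0.511/2 mm)² = π(2.5550e-04 m)² = 2.051e-07 m²
R_2 = (1.59×10^-8)(234)/(2.051e-07) = 18.14 Ω
Seg 3: A = π(d/2)² = π(4.9150e-04 m)² = 7.589e-07 m²
R_3 = (1.59×10^-8)(756)/(7.589e-07) = 15.84 Ω
R_total = R_1 + R_2 + R_3 = 37.8 Ω

37.8 Ω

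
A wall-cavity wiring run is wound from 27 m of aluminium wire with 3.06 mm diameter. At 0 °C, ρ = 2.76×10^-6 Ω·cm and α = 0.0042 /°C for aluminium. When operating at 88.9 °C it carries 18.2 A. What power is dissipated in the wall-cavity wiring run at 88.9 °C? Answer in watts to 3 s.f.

ρ = 2.76×10^-6 Ω·cm = 2.76×10^-8 Ω·m
A = π(d/2)² = π(1.5300e-03 m)² = 7.354e-06 m²
R₍0₎ = ρL/A = (2.76×10^-8)(27)/(7.354e-06) = 0.1013 Ω
R₍88.9₎ = R₍0₎(1 + αΔT) = 0.1013 × (1 + 0.0042×88.9) = 0.1392 Ω
P = I²R = (18.2)² × 0.1392 = 46.1 W

46.1 W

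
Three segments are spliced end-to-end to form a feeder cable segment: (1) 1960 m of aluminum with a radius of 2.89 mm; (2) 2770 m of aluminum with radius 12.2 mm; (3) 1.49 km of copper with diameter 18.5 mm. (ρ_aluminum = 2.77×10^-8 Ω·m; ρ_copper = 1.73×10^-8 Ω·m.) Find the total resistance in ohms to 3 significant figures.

2.33 Ω

Seg 1: A = πr² = π(2.8900e-03 m)² = 2.624e-05 m²
R_1 = (2.77×10^-8)(1960)/(2.624e-05) = 2.069 Ω
Seg 2: A = πr² = π(1.2200e-02 m)² = 4.676e-04 m²
R_2 = (2.77×10^-8)(2770)/(4.676e-04) = 0.1641 Ω
Seg 3: A = π(d/2)² = π(9.2500e-03 m)² = 2.688e-04 m²
R_3 = (1.73×10^-8)(1490)/(2.688e-04) = 0.0959 Ω
R_total = R_1 + R_2 + R_3 = 2.33 Ω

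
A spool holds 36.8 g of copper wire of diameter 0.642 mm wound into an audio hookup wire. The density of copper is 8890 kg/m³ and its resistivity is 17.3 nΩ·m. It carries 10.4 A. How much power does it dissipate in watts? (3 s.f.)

ρ = 17.3 nΩ·m = 1.73×10^-8 Ω·m
A = π(d/2)² = π(3.2100e-04 m)² = 3.2371e-07 m²
L = m/(density·A) = 0.0368/(8890×3.2371e-07) = 12.79 m
R = ρL/A = (1.73×10^-8)(12.79)/(3.2371e-07) = 0.6834 Ω
P = I²R = (10.4)² × 0.6834 = 73.9 W

73.9 W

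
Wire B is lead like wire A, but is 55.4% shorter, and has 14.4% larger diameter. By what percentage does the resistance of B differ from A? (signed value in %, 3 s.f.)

-65.9%

R ∝ L/d², so R_B/R_A = (1 − 55.4/100) × (1 + 14.4/100)⁻²
= 0.446 × 0.7641 = 0.3408
(R_B − R_A)/R_A = 0.3408 − 1 = -65.9%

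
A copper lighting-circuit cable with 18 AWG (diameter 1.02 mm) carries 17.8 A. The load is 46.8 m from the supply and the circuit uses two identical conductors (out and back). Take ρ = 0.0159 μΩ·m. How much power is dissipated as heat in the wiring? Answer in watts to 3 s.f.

577 W

ρ = 0.0159 μΩ·m = 1.59×10^-8 Ω·m
A = π(1.02/2 mm)² = π(5.1000e-04 m)² = 8.171e-07 m²
Total conductor length (both ways) L = 2 × 46.8 = 93.6 m
R = ρL/A = (1.59×10^-8)(93.6)/(8.171e-07) = 1.821 Ω
P = I²R = (17.8)² × 1.821 = 577 W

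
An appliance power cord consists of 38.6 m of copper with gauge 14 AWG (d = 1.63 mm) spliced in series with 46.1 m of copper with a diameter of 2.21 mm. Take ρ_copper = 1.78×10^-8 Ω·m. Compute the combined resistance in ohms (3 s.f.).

Segment 1: A = π(1.63/2 mm)² = π(8.1500e-04 m)² = 2.087e-06 m²
R₁ = ρL/A = (1.78×10^-8)(38.6)/(2.087e-06) = 0.3293 Ω
Segment 2: A = π(d/2)² = π(1.1050e-03 m)² = 3.836e-06 m²
R₂ = (1.78×10^-8)(46.1)/(3.836e-06) = 0.2139 Ω
R = R₁ + R₂ = 0.543 Ω

0.543 Ω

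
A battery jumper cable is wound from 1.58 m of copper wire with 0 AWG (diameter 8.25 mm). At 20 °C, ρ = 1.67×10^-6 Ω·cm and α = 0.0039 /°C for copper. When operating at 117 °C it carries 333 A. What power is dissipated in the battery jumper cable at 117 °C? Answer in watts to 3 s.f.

ρ = 1.67×10^-6 Ω·cm = 1.67×10^-8 Ω·m
A = π(8.25/2 mm)² = π(4.1250e-03 m)² = 5.346e-05 m²
R₍20₎ = ρL/A = (1.67×10^-8)(1.58)/(5.346e-05) = 4.936×10^-4 Ω
R₍117₎ = R₍20₎(1 + αΔT) = 4.936×10^-4 × (1 + 0.0039×97) = 6.803×10^-4 Ω
P = I²R = (333)² × 6.803×10^-4 = 75.4 W

75.4 W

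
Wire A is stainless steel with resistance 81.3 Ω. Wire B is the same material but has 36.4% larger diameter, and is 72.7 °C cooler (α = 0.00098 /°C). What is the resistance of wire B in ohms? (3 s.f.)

40.6 Ω

R ∝ ρL/d² with ρ ∝ (1+αΔT), so R_B/R_A = (1 + 36.4/100)⁻² × (1 − 0.00098×72.7)
= 0.5375 × 0.9287 = 0.4992
R_B = 0.4992 × 81.3 = 40.6 Ω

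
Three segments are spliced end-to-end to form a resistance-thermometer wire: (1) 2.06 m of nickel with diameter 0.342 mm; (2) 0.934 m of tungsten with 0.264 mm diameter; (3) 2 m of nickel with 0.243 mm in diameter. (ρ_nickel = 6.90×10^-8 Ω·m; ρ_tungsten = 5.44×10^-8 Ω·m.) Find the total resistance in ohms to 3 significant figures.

5.45 Ω

Seg 1: A = π(d/2)² = π(1.7100e-04 m)² = 9.186e-08 m²
R_1 = (6.90×10^-8)(2.06)/(9.186e-08) = 1.547 Ω
Seg 2: A = π(d/2)² = π(1.3200e-04 m)² = 5.474e-08 m²
R_2 = (5.44×10^-8)(0.934)/(5.474e-08) = 0.9282 Ω
Seg 3: A = π(d/2)² = π(1.2150e-04 m)² = 4.638e-08 m²
R_3 = (6.90×10^-8)(2)/(4.638e-08) = 2.976 Ω
R_total = R_1 + R_2 + R_3 = 5.45 Ω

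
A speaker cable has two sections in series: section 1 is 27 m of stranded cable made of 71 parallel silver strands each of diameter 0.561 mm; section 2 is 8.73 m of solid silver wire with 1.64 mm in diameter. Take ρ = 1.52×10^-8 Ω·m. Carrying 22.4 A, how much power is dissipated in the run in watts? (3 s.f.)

43.3 W

Section 1: A_strand = π(2.8050e-04)² = 2.472e-07 m²; R₁ = ρL/(N·A_s) = (1.52×10^-8)(27)/(71×2.472e-07) = 0.02338 Ω
Section 2: A = π(d/2)² = π(8.2000e-04 m)² = 2.112e-06 m²
R₂ = (1.52×10^-8)(8.73)/(2.112e-06) = 0.06282 Ω
R = R₁ + R₂ = 0.0862 Ω
P = I²R = (22.4)² × 0.0862 = 43.3 W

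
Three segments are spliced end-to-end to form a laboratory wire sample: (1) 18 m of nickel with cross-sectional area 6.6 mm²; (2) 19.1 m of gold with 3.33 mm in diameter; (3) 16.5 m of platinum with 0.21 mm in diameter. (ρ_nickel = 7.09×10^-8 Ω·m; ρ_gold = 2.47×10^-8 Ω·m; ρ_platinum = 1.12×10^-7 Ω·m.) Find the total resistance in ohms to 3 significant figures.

Seg 1: A = 6.6 mm² = 6.600e-06 m²
R_1 = (7.09×10^-8)(18)/(6.600e-06) = 0.1934 Ω
Seg 2: A = π(d/2)² = π(1.6650e-03 m)² = 8.709e-06 m²
R_2 = (2.47×10^-8)(19.1)/(8.709e-06) = 0.05417 Ω
Seg 3: A = π(d/2)² = π(1.0500e-04 m)² = 3.464e-08 m²
R_3 = (1.12×10^-7)(16.5)/(3.464e-08) = 53.35 Ω
R_total = R_1 + R_2 + R_3 = 53.6 Ω

53.6 Ω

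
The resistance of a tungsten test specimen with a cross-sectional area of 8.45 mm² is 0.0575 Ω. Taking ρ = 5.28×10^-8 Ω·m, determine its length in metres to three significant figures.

A = 8.45 mm² = 8.450e-06 m²
L = RA/ρ = (0.0575)(8.450e-06)/(5.28×10^-8) = 9.20 m

9.20 m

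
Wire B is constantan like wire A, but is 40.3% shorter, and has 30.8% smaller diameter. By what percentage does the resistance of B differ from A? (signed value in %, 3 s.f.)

24.7%

R ∝ L/d², so R_B/R_A = (1 − 40.3/100) × (1 − 30.8/100)⁻²
= 0.597 × 2.088 = 1.247
(R_B − R_A)/R_A = 1.247 − 1 = 24.7%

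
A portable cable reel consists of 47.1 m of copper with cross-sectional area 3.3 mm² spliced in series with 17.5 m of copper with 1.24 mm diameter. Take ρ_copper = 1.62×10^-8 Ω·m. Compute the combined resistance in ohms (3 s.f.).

Segment 1: A = 3.3 mm² = 3.300e-06 m²
R₁ = ρL/A = (1.62×10^-8)(47.1)/(3.300e-06) = 0.2312 Ω
Segment 2: A = π(d/2)² = π(6.2000e-04 m)² = 1.208e-06 m²
R₂ = (1.62×10^-8)(17.5)/(1.208e-06) = 0.2348 Ω
R = R₁ + R₂ = 0.466 Ω

0.466 Ω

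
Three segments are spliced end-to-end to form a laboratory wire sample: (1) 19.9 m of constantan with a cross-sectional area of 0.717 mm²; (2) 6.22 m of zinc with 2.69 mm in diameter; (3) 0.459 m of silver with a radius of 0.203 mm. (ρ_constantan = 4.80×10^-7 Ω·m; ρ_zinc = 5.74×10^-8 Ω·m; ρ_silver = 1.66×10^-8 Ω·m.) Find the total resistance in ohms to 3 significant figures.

Seg 1: A = 0.717 mm² = 7.170e-07 m²
R_1 = (4.80×10^-7)(19.9)/(7.170e-07) = 13.32 Ω
Seg 2: A = π(d/2)² = π(1.3450e-03 m)² = 5.683e-06 m²
R_2 = (5.74×10^-8)(6.22)/(5.683e-06) = 0.06282 Ω
Seg 3: A = πr² = π(2.0300e-04 m)² = 1.295e-07 m²
R_3 = (1.66×10^-8)(0.459)/(1.295e-07) = 0.05885 Ω
R_total = R_1 + R_2 + R_3 = 13.4 Ω

13.4 Ω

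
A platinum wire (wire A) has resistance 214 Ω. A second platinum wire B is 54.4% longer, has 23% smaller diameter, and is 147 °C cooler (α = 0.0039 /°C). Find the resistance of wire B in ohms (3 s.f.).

238 Ω

R ∝ ρL/d² with ρ ∝ (1+αΔT), so R_B/R_A = (1 + 54.4/100) × (1 − 23/100)⁻² × (1 − 0.0039×147)
= 1.544 × 1.687 × 0.4267 = 1.111
R_B = 1.111 × 214 = 238 Ω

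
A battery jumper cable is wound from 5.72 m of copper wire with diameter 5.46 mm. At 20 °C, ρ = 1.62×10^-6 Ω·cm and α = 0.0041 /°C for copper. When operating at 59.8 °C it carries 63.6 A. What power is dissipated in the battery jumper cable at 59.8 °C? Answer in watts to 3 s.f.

18.6 W

ρ = 1.62×10^-6 Ω·cm = 1.62×10^-8 Ω·m
A = π(d/2)² = π(2.7300e-03 m)² = 2.341e-05 m²
R₍20₎ = ρL/A = (1.62×10^-8)(5.72)/(2.341e-05) = 0.003958 Ω
R₍59.8₎ = R₍20₎(1 + αΔT) = 0.003958 × (1 + 0.0041×39.8) = 0.004603 Ω
P = I²R = (63.6)² × 0.004603 = 18.6 W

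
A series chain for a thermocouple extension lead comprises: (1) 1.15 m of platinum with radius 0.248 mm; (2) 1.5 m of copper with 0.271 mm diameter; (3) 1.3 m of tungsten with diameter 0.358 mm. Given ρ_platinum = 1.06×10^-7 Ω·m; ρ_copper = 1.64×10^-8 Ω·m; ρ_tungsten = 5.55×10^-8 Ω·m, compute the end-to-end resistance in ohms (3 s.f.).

Seg 1: A = πr² = π(2.4800e-04 m)² = 1.932e-07 m²
R_1 = (1.06×10^-7)(1.15)/(1.932e-07) = 0.6309 Ω
Seg 2: A = π(d/2)² = π(1.3550e-04 m)² = 5.768e-08 m²
R_2 = (1.64×10^-8)(1.5)/(5.768e-08) = 0.4265 Ω
Seg 3: A = π(d/2)² = π(1.7900e-04 m)² = 1.007e-07 m²
R_3 = (5.55×10^-8)(1.3)/(1.007e-07) = 0.7168 Ω
R_total = R_1 + R_2 + R_3 = 1.77 Ω

1.77 Ω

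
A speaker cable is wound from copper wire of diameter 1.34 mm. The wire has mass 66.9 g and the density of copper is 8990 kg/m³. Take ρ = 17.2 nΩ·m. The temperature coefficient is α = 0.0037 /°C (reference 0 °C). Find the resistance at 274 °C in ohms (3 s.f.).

ρ = 17.2 nΩ·m = 1.72×10^-8 Ω·m
A = π(d/2)² = π(6.7000e-04 m)² = 1.4103e-06 m²
L = m/(density·A) = 0.0669/(8990×1.4103e-06) = 5.277 m
R = ρL/A = (1.72×10^-8)(5.277)/(1.4103e-06) = 0.06436 Ω
R(274 °C) = 0.06436 × (1 + 0.0037×274) = 0.130 Ω

0.130 Ω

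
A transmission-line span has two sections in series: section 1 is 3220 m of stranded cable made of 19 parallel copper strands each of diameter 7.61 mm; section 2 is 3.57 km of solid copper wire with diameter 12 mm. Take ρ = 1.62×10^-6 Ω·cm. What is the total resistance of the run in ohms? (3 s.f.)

0.572 Ω

ρ = 1.62×10^-6 Ω·cm = 1.62×10^-8 Ω·m
Section 1: A_strand = π(3.8050e-03)² = 4.548e-05 m²; R₁ = ρL/(N·A_s) = (1.62×10^-8)(3220)/(19×4.548e-05) = 0.06036 Ω
Section 2: A = π(d/2)² = π(6.0000e-03 m)² = 1.131e-04 m²
R₂ = (1.62×10^-8)(3570)/(1.131e-04) = 0.5114 Ω
R = R₁ + R₂ = 0.572 Ω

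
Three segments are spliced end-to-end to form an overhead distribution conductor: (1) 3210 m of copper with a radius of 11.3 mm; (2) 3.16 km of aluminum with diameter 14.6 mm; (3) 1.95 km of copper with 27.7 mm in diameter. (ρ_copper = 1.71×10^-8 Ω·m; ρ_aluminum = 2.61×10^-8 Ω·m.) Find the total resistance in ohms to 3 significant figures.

Seg 1: A = πr² = π(1.1300e-02 m)² = 4.011e-04 m²
R_1 = (1.71×10^-8)(3210)/(4.011e-04) = 0.1368 Ω
Seg 2: A = π(d/2)² = π(7.3000e-03 m)² = 1.674e-04 m²
R_2 = (2.61×10^-8)(3160)/(1.674e-04) = 0.4926 Ω
Seg 3: A = π(d/2)² = π(1.3850e-02 m)² = 6.026e-04 m²
R_3 = (1.71×10^-8)(1950)/(6.026e-04) = 0.05533 Ω
R_total = R_1 + R_2 + R_3 = 0.685 Ω

0.685 Ω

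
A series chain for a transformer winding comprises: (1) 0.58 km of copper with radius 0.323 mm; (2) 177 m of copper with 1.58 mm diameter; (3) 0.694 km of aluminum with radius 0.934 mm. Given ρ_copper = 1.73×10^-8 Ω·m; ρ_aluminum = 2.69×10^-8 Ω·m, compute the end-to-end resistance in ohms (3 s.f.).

39.0 Ω

Seg 1: A = πr² = π(3.2300e-04 m)² = 3.278e-07 m²
R_1 = (1.73×10^-8)(580)/(3.278e-07) = 30.61 Ω
Seg 2: A = π(d/2)² = π(7.9000e-04 m)² = 1.961e-06 m²
R_2 = (1.73×10^-8)(177)/(1.961e-06) = 1.562 Ω
Seg 3: A = πr² = π(9.3400e-04 m)² = 2.741e-06 m²
R_3 = (2.69×10^-8)(694)/(2.741e-06) = 6.812 Ω
R_total = R_1 + R_2 + R_3 = 39.0 Ω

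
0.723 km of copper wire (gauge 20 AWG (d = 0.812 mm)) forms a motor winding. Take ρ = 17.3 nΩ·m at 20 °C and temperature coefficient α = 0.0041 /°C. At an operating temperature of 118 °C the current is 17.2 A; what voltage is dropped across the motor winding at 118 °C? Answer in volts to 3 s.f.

582 V

ρ = 17.3 nΩ·m = 1.73×10^-8 Ω·m
A = π(0.812/2 mm)² = π(4.0600e-04 m)² = 5.178e-07 m²
R₍20₎ = ρL/A = (1.73×10^-8)(723)/(5.178e-07) = 24.15 Ω
R₍118₎ = R₍20₎(1 + αΔT) = 24.15 × (1 + 0.0041×98) = 33.86 Ω
V = IR = 17.2 × 33.86 = 582 V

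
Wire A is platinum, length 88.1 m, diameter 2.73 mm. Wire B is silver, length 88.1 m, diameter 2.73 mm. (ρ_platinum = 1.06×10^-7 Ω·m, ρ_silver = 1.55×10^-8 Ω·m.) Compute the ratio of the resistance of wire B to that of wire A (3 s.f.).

R ∝ ρL/d², so R_B/R_A = (ρ_B/ρ_A)
= (1.55×10^-8/1.06×10^-7) = 0.146

0.146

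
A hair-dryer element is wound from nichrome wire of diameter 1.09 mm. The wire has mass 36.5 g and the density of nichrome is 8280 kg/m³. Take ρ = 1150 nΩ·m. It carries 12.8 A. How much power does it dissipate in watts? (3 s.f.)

954 W

ρ = 1150 nΩ·m = 1.15×10^-6 Ω·m
A = π(d/2)² = π(5.4500e-04 m)² = 9.3313e-07 m²
L = m/(density·A) = 0.0365/(8280×9.3313e-07) = 4.724 m
R = ρL/A = (1.15×10^-6)(4.724)/(9.3313e-07) = 5.822 Ω
P = I²R = (12.8)² × 5.822 = 954 W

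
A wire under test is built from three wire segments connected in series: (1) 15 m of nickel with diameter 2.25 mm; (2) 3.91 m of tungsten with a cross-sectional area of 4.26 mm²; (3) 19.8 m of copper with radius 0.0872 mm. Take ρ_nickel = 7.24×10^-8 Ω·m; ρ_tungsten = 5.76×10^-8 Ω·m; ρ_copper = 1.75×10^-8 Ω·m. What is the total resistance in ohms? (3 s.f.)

14.8 Ω

Seg 1: A = π(d/2)² = π(1.1250e-03 m)² = 3.976e-06 m²
R_1 = (7.24×10^-8)(15)/(3.976e-06) = 0.2731 Ω
Seg 2: A = 4.26 mm² = 4.260e-06 m²
R_2 = (5.76×10^-8)(3.91)/(4.260e-06) = 0.05287 Ω
Seg 3: A = πr² = π(8.7200e-05 m)² = 2.389e-08 m²
R_3 = (1.75×10^-8)(19.8)/(2.389e-08) = 14.51 Ω
R_total = R_1 + R_2 + R_3 = 14.8 Ω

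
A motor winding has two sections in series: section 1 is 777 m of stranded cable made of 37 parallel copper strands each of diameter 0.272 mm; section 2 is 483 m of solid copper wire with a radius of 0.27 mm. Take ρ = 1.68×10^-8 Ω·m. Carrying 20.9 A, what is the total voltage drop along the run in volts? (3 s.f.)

867 V

Section 1: A_strand = π(1.3600e-04)² = 5.811e-08 m²; R₁ = ρL/(N·A_s) = (1.68×10^-8)(777)/(37×5.811e-08) = 6.072 Ω
Section 2: A = πr² = π(2.7000e-04 m)² = 2.290e-07 m²
R₂ = (1.68×10^-8)(483)/(2.290e-07) = 35.43 Ω
R = R₁ + R₂ = 41.5 Ω
V = IR = 20.9 × 41.5 = 867 V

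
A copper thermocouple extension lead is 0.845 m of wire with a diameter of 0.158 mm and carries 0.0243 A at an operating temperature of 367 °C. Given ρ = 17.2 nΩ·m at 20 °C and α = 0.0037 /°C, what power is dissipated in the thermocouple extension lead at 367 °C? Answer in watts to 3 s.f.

0.00100 W

ρ = 17.2 nΩ·m = 1.72×10^-8 Ω·m
A = π(d/2)² = π(7.9000e-05 m)² = 1.961e-08 m²
R₍20₎ = ρL/A = (1.72×10^-8)(0.845)/(1.961e-08) = 0.7413 Ω
R₍367₎ = R₍20₎(1 + αΔT) = 0.7413 × (1 + 0.0037×347) = 1.693 Ω
P = I²R = (0.0243)² × 1.693 = 0.00100 W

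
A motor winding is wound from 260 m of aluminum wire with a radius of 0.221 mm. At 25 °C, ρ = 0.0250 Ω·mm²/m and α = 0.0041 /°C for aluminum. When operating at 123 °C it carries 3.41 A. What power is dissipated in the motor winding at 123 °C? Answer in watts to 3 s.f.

691 W

ρ = 0.0250 Ω·mm²/m = 2.50×10^-8 Ω·m
A = πr² = π(2.2100e-04 m)² = 1.534e-07 m²
R₍25₎ = ρL/A = (2.50×10^-8)(260)/(1.534e-07) = 42.36 Ω
R₍123₎ = R₍25₎(1 + αΔT) = 42.36 × (1 + 0.0041×98) = 59.38 Ω
P = I²R = (3.41)² × 59.38 = 691 W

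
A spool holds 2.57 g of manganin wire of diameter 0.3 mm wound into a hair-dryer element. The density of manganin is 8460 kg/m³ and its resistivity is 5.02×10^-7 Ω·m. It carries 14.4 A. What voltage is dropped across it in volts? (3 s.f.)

A = π(d/2)² = π(1.5000e-04 m)² = 7.0686e-08 m²
L = m/(density·A) = 0.00257/(8460×7.0686e-08) = 4.298 m
R = ρL/A = (5.02×10^-7)(4.298)/(7.0686e-08) = 30.52 Ω
V = IR = 14.4 × 30.52 = 440 V

440 V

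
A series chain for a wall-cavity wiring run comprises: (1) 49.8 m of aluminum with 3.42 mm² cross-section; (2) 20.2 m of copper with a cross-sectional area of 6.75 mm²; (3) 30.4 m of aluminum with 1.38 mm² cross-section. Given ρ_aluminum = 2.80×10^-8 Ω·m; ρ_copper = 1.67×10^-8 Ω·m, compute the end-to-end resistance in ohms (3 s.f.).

Seg 1: A = 3.42 mm² = 3.420e-06 m²
R_1 = (2.80×10^-8)(49.8)/(3.420e-06) = 0.4077 Ω
Seg 2: A = 6.75 mm² = 6.750e-06 m²
R_2 = (1.67×10^-8)(20.2)/(6.750e-06) = 0.04998 Ω
Seg 3: A = 1.38 mm² = 1.380e-06 m²
R_3 = (2.80×10^-8)(30.4)/(1.380e-06) = 0.6168 Ω
R_total = R_1 + R_2 + R_3 = 1.07 Ω

1.07 Ω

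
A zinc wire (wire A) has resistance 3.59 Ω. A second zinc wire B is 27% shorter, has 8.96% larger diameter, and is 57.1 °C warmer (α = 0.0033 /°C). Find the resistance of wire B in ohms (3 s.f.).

2.62 Ω

R ∝ ρL/d² with ρ ∝ (1+αΔT), so R_B/R_A = (1 − 27/100) × (1 + 8.96/100)⁻² × (1 + 0.0033×57.1)
= 0.73 × 0.8423 × 1.188 = 0.7307
R_B = 0.7307 × 3.59 = 2.62 Ω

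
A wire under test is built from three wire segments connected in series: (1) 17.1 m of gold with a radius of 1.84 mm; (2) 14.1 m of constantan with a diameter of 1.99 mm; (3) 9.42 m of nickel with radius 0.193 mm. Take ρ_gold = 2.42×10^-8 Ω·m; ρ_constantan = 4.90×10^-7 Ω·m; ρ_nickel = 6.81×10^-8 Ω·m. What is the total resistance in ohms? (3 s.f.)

Seg 1: A = πr² = π(1.8400e-03 m)² = 1.064e-05 m²
R_1 = (2.42×10^-8)(17.1)/(1.064e-05) = 0.03891 Ω
Seg 2: A = π(d/2)² = π(9.9500e-04 m)² = 3.110e-06 m²
R_2 = (4.90×10^-7)(14.1)/(3.110e-06) = 2.221 Ω
Seg 3: A = πr² = π(1.9300e-04 m)² = 1.170e-07 m²
R_3 = (6.81×10^-8)(9.42)/(1.170e-07) = 5.482 Ω
R_total = R_1 + R_2 + R_3 = 7.74 Ω

7.74 Ω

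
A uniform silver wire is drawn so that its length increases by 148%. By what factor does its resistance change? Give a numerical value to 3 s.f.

6.15

k = 1 + 148/100 = 2.48; volume constant ⇒ A' = A/k, so R' = k²R.
Factor = 6.15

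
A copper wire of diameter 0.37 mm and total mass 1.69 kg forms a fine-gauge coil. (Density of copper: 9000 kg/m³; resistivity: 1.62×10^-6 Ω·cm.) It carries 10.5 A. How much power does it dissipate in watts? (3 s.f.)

29000 W

ρ = 1.62×10^-6 Ω·cm = 1.62×10^-8 Ω·m
A = π(d/2)² = π(1.8500e-04 m)² = 1.0752e-07 m²
L = m/(density·A) = 1.69/(9000×1.0752e-07) = 1746 m
R = ρL/A = (1.62×10^-8)(1746)/(1.0752e-07) = 263.1 Ω
P = I²R = (10.5)² × 263.1 = 29000 W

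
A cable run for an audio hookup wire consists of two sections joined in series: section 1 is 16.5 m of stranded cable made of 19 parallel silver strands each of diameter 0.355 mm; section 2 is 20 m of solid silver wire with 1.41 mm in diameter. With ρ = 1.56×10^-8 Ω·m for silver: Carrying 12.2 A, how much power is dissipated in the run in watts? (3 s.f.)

Section 1: A_strand = π(1.7750e-04)² = 9.898e-08 m²; R₁ = ρL/(N·A_s) = (1.56×10^-8)(16.5)/(19×9.898e-08) = 0.1369 Ω
Section 2: A = π(d/2)² = π(7.0500e-04 m)² = 1.561e-06 m²
R₂ = (1.56×10^-8)(20)/(1.561e-06) = 0.1998 Ω
R = R₁ + R₂ = 0.3367 Ω
P = I²R = (12.2)² × 0.3367 = 50.1 W

50.1 W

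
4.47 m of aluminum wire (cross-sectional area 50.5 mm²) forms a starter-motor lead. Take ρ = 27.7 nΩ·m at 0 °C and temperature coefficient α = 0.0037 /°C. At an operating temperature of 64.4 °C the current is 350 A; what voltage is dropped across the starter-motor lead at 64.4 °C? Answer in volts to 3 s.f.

ρ = 27.7 nΩ·m = 2.77×10^-8 Ω·m
A = 50.5 mm² = 5.050e-05 m²
R₍0₎ = ρL/A = (2.77×10^-8)(4.47)/(5.050e-05) = 0.002452 Ω
R₍64.4₎ = R₍0₎(1 + αΔT) = 0.002452 × (1 + 0.0037×64.4) = 0.003036 Ω
V = IR = 350 × 0.003036 = 1.06 V

1.06 V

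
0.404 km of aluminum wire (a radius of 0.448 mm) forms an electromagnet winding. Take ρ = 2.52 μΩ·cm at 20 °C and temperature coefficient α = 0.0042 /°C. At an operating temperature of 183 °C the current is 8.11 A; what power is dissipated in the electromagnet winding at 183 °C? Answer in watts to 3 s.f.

ρ = 2.52 μΩ·cm = 2.52×10^-8 Ω·m
A = πr² = π(4.4800e-04 m)² = 6.305e-07 m²
R₍20₎ = ρL/A = (2.52×10^-8)(404)/(6.305e-07) = 16.15 Ω
R₍183₎ = R₍20₎(1 + αΔT) = 16.15 × (1 + 0.0042×163) = 27.2 Ω
P = I²R = (8.11)² × 27.2 = 1790 W

1790 W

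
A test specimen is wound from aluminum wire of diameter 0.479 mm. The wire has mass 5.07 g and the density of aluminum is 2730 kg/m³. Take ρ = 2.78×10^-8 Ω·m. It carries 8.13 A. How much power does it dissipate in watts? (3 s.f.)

105 W

A = π(d/2)² = π(2.3950e-04 m)² = 1.8020e-07 m²
L = m/(density·A) = 0.00507/(2730×1.8020e-07) = 10.31 m
R = ρL/A = (2.78×10^-8)(10.31)/(1.8020e-07) = 1.59 Ω
P = I²R = (8.13)² × 1.59 = 105 W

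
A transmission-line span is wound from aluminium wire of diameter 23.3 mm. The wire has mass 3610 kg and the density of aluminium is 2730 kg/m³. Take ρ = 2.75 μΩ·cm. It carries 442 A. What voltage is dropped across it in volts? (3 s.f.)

88.4 V

ρ = 2.75 μΩ·cm = 2.75×10^-8 Ω·m
A = π(d/2)² = π(1.1650e-02 m)² = 4.2638e-04 m²
L = m/(density·A) = 3610/(2730×4.2638e-04) = 3101 m
R = ρL/A = (2.75×10^-8)(3101)/(4.2638e-04) = 0.2 Ω
V = IR = 442 × 0.2 = 88.4 V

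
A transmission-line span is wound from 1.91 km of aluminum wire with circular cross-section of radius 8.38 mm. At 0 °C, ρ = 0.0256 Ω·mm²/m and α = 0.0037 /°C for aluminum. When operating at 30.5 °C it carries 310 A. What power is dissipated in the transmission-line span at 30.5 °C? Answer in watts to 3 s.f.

ρ = 0.0256 Ω·mm²/m = 2.56×10^-8 Ω·m
A = πr² = π(8.3800e-03 m)² = 2.206e-04 m²
R₍0₎ = ρL/A = (2.56×10^-8)(1910)/(2.206e-04) = 0.2216 Ω
R₍30.5₎ = R₍0₎(1 + αΔT) = 0.2216 × (1 + 0.0037×30.5) = 0.2466 Ω
P = I²R = (310)² × 0.2466 = 23700 W

23700 W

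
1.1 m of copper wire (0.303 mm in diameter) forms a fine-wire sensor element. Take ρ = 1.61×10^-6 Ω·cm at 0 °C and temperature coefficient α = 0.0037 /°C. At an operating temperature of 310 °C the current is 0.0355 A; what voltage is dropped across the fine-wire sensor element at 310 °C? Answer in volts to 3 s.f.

0.0187 V

ρ = 1.61×10^-6 Ω·cm = 1.61×10^-8 Ω·m
A = π(d/2)² = π(1.5150e-04 m)² = 7.211e-08 m²
R₍0₎ = ρL/A = (1.61×10^-8)(1.1)/(7.211e-08) = 0.2456 Ω
R₍310₎ = R₍0₎(1 + αΔT) = 0.2456 × (1 + 0.0037×310) = 0.5273 Ω
V = IR = 0.0355 × 0.5273 = 0.0187 V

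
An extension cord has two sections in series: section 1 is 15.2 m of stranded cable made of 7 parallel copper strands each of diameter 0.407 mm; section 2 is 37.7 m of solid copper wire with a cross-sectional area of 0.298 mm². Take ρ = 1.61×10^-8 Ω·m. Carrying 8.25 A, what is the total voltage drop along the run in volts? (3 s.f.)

Section 1: A_strand = π(2.0350e-04)² = 1.301e-07 m²; R₁ = ρL/(N·A_s) = (1.61×10^-8)(15.2)/(7×1.301e-07) = 0.2687 Ω
Section 2: A = 0.298 mm² = 2.980e-07 m²
R₂ = (1.61×10^-8)(37.7)/(2.980e-07) = 2.037 Ω
R = R₁ + R₂ = 2.306 Ω
V = IR = 8.25 × 2.306 = 19.0 V

19.0 V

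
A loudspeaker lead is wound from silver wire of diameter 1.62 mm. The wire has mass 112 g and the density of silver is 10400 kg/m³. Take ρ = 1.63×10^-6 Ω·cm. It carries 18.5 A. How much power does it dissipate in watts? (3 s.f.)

14.1 W

ρ = 1.63×10^-6 Ω·cm = 1.63×10^-8 Ω·m
A = π(d/2)² = π(8.1000e-04 m)² = 2.0612e-06 m²
L = m/(density·A) = 0.112/(10400×2.0612e-06) = 5.225 m
R = ρL/A = (1.63×10^-8)(5.225)/(2.0612e-06) = 0.04132 Ω
P = I²R = (18.5)² × 0.04132 = 14.1 W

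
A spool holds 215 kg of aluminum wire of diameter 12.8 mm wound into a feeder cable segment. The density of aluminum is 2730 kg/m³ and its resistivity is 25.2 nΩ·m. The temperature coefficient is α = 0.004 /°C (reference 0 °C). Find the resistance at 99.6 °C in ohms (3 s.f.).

0.168 Ω

ρ = 25.2 nΩ·m = 2.52×10^-8 Ω·m
A = π(d/2)² = π(6.4000e-03 m)² = 1.2868e-04 m²
L = m/(density·A) = 215/(2730×1.2868e-04) = 612 m
R = ρL/A = (2.52×10^-8)(612)/(1.2868e-04) = 0.1199 Ω
R(99.6 °C) = 0.1199 × (1 + 0.004×99.6) = 0.168 Ω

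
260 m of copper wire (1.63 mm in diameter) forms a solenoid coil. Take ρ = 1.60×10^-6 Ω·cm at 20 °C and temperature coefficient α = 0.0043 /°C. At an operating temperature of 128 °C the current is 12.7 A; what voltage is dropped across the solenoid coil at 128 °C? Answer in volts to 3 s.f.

ρ = 1.60×10^-6 Ω·cm = 1.60×10^-8 Ω·m
A = π(d/2)² = π(8.1500e-04 m)² = 2.087e-06 m²
R₍20₎ = ρL/A = (1.60×10^-8)(260)/(2.087e-06) = 1.994 Ω
R₍128₎ = R₍20₎(1 + αΔT) = 1.994 × (1 + 0.0043×108) = 2.919 Ω
V = IR = 12.7 × 2.919 = 37.1 V

37.1 V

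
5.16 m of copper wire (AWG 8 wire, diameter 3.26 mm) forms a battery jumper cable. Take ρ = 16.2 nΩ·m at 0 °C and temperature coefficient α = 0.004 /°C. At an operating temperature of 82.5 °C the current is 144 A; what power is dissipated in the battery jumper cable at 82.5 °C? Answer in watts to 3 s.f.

ρ = 16.2 nΩ·m = 1.62×10^-8 Ω·m
A = π(3.26/2 mm)² = π(1.6300e-03 m)² = 8.347e-06 m²
R₍0₎ = ρL/A = (1.62×10^-8)(5.16)/(8.347e-06) = 0.01001 Ω
R₍82.5₎ = R₍0₎(1 + αΔT) = 0.01001 × (1 + 0.004×82.5) = 0.01332 Ω
P = I²R = (144)² × 0.01332 = 276 W

276 W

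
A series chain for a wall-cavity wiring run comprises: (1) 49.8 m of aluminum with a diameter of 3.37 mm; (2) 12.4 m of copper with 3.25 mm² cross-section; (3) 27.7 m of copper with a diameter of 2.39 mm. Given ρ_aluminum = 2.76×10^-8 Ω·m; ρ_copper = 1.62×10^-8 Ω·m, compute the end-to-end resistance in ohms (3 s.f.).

0.316 Ω

Seg 1: A = π(d/2)² = π(1.6850e-03 m)² = 8.920e-06 m²
R_1 = (2.76×10^-8)(49.8)/(8.920e-06) = 0.1541 Ω
Seg 2: A = 3.25 mm² = 3.250e-06 m²
R_2 = (1.62×10^-8)(12.4)/(3.250e-06) = 0.06181 Ω
Seg 3: A = π(d/2)² = π(1.1950e-03 m)² = 4.486e-06 m²
R_3 = (1.62×10^-8)(27.7)/(4.486e-06) = 0.1 Ω
R_total = R_1 + R_2 + R_3 = 0.316 Ω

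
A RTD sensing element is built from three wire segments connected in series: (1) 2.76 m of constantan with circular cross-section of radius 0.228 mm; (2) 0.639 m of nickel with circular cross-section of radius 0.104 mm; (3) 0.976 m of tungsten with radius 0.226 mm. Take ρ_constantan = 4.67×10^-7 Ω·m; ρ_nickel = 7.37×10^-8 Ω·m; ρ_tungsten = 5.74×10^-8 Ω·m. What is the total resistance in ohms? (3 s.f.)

Seg 1: A = πr² = π(2.2800e-04 m)² = 1.633e-07 m²
R_1 = (4.67×10^-7)(2.76)/(1.633e-07) = 7.892 Ω
Seg 2: A = πr² = π(1.0400e-04 m)² = 3.398e-08 m²
R_2 = (7.37×10^-8)(0.639)/(3.398e-08) = 1.386 Ω
Seg 3: A = πr² = π(2.2600e-04 m)² = 1.605e-07 m²
R_3 = (5.74×10^-8)(0.976)/(1.605e-07) = 0.3491 Ω
R_total = R_1 + R_2 + R_3 = 9.63 Ω

9.63 Ω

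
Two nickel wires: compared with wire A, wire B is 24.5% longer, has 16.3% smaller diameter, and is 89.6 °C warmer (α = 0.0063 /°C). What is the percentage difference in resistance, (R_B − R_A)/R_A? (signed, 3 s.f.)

R ∝ ρL/d² with ρ ∝ (1+αΔT), so R_B/R_A = (1 + 24.5/100) × (1 − 16.3/100)⁻² × (1 + 0.0063×89.6)
= 1.245 × 1.427 × 1.565 = 2.78
(R_B − R_A)/R_A = 2.78 − 1 = 178%

178%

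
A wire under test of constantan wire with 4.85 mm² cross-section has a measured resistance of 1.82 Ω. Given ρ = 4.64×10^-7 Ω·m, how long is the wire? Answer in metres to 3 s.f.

A = 4.85 mm² = 4.850e-06 m²
L = RA/ρ = (1.82)(4.850e-06)/(4.64×10^-7) = 19.0 m

19.0 m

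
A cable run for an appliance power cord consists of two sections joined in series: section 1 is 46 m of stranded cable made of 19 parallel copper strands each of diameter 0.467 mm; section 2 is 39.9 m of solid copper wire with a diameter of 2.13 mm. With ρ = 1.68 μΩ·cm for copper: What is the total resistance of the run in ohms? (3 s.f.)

ρ = 1.68 μΩ·cm = 1.68×10^-8 Ω·m
Section 1: A_strand = π(2.3350e-04)² = 1.713e-07 m²; R₁ = ρL/(N·A_s) = (1.68×10^-8)(46)/(19×1.713e-07) = 0.2375 Ω
Section 2: A = π(d/2)² = π(1.0650e-03 m)² = 3.563e-06 m²
R₂ = (1.68×10^-8)(39.9)/(3.563e-06) = 0.1881 Ω
R = R₁ + R₂ = 0.426 Ω

0.426 Ω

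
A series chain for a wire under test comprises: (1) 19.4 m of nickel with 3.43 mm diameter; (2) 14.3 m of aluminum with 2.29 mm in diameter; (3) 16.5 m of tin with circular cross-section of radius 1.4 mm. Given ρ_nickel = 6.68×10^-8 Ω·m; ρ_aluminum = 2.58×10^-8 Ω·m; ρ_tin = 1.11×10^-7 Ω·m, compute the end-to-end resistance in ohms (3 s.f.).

0.527 Ω

Seg 1: A = π(d/2)² = π(1.7150e-03 m)² = 9.240e-06 m²
R_1 = (6.68×10^-8)(19.4)/(9.240e-06) = 0.1402 Ω
Seg 2: A = π(d/2)² = π(1.1450e-03 m)² = 4.119e-06 m²
R_2 = (2.58×10^-8)(14.3)/(4.119e-06) = 0.08958 Ω
Seg 3: A = πr² = π(1.4000e-03 m)² = 6.158e-06 m²
R_3 = (1.11×10^-7)(16.5)/(6.158e-06) = 0.2974 Ω
R_total = R_1 + R_2 + R_3 = 0.527 Ω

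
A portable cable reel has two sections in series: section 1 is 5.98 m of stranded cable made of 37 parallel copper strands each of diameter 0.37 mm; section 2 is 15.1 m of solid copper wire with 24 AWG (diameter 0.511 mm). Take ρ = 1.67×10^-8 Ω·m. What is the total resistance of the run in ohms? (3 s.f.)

Section 1: A_strand = π(1.8500e-04)² = 1.075e-07 m²; R₁ = ρL/(N·A_s) = (1.67×10^-8)(5.98)/(37×1.075e-07) = 0.0251 Ω
Section 2: A = π(0.511/2 mm)² = π(2.5550e-04 m)² = 2.051e-07 m²
R₂ = (1.67×10^-8)(15.1)/(2.051e-07) = 1.23 Ω
R = R₁ + R₂ = 1.25 Ω

1.25 Ω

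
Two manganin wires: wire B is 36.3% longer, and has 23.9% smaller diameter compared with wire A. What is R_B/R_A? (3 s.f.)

2.35

R ∝ L/d², so R_B/R_A = (1 + 36.3/100) × (1 − 23.9/100)⁻²
= 1.363 × 1.727 = 2.35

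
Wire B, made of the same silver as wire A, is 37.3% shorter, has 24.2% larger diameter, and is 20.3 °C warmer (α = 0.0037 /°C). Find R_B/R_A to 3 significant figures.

0.437

R ∝ ρL/d² with ρ ∝ (1+αΔT), so R_B/R_A = (1 − 37.3/100) × (1 + 24.2/100)⁻² × (1 + 0.0037×20.3)
= 0.627 × 0.6483 × 1.075 = 0.437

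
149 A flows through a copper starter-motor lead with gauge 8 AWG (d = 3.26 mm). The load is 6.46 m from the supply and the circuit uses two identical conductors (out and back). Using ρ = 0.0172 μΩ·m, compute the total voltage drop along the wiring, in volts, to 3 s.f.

3.97 V

ρ = 0.0172 μΩ·m = 1.72×10^-8 Ω·m
A = π(3.26/2 mm)² = π(1.6300e-03 m)² = 8.347e-06 m²
Total conductor length (both ways) L = 2 × 6.46 = 12.92 m
R = ρL/A = (1.72×10^-8)(12.92)/(8.347e-06) = 0.02662 Ω
V = IR = 149 × 0.02662 = 3.97 V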